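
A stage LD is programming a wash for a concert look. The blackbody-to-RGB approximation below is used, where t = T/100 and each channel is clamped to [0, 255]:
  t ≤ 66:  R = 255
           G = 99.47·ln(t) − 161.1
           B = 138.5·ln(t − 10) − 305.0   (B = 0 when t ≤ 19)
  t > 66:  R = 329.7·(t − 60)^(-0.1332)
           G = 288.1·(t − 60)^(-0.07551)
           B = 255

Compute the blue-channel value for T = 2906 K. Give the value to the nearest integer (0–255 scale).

t = 2906/100 = 29.06; the t ≤ 66 branch applies.
B = 138.5·ln(29.06 − 10) − 305.0 = 138.5·ln 19.06 − 305.0 = 138.5·2.9476 − 305.0 = 103.241.
Rounded: 103.

103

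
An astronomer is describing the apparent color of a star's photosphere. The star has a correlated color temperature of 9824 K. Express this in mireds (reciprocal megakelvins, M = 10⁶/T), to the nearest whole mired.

M = 10⁶ / 9824 = 101.792 → 102 mireds.

102 mireds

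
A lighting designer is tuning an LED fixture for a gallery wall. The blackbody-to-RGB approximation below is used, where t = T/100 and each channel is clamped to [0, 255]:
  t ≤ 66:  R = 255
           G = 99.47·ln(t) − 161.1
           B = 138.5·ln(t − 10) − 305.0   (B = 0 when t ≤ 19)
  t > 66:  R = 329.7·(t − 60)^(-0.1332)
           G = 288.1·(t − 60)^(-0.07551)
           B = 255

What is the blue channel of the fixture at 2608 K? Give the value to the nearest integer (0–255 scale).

80

t = 2608/100 = 26.08; the t ≤ 66 branch applies.
B = 138.5·ln(26.08 − 10) − 305.0 = 138.5·ln 16.08 − 305.0 = 138.5·2.7776 − 305.0 = 79.694.
Rounded: 80.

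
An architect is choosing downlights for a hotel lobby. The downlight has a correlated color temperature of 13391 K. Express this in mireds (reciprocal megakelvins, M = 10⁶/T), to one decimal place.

74.7 mireds

M = 10⁶ / 13391 = 74.677 → 74.7 mireds.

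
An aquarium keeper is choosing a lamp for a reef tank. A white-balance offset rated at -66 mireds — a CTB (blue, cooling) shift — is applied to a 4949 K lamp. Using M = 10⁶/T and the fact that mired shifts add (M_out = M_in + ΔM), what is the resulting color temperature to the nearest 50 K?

M_in = 10⁶/4949 = 202.06 mireds.
M_out = 202.06 + (-66) = 136.06 mireds.
T_out = 10⁶/136.06 = 7349.6 K → 7350 K.

7350 K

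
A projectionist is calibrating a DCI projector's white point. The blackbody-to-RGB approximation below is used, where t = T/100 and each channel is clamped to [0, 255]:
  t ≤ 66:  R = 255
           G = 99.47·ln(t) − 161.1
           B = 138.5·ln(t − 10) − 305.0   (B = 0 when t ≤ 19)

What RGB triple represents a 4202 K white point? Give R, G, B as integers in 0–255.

R=255, G=211, B=175

t = 4202/100 = 42.02; the t ≤ 66 branch applies.
R = 255 by definition for t ≤ 66.
G = 99.47·ln 42.02 − 161.1 = 99.47·3.7381 − 161.1 = 210.733.
B = 138.5·ln(42.02 − 10) − 305.0 = 138.5·ln 32.02 − 305.0 = 138.5·3.4664 − 305.0 = 175.091.
Rounded: (255, 211, 175).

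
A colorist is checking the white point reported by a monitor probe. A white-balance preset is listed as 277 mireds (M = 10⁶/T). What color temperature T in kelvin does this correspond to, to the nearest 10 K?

3610 K

T = 10⁶ / 277 = 3610.11 K → 3610 K.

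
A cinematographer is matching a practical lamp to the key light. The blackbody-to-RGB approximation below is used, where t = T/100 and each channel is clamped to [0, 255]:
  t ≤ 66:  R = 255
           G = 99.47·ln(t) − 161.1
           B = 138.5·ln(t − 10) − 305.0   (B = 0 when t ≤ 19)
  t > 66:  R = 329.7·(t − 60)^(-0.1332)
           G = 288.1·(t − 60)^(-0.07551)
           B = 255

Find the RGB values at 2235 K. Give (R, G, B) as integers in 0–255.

t = 2235/100 = 22.35; the t ≤ 66 branch applies.
R = 255 by definition for t ≤ 66.
G = 99.47·ln 22.35 − 161.1 = 99.47·3.1068 − 161.1 = 147.936.
B = 138.5·ln(22.35 − 10) − 305.0 = 138.5·ln 12.35 − 305.0 = 138.5·2.5137 − 305.0 = 43.141.
Rounded: (255, 148, 43).

(255, 148, 43)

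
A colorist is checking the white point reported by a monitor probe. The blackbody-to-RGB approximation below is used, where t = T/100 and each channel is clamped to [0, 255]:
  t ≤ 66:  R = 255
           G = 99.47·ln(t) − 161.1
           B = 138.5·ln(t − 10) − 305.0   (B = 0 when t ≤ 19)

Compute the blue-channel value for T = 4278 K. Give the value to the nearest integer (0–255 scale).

t = 4278/100 = 42.78; the t ≤ 66 branch applies.
B = 138.5·ln(42.78 − 10) − 305.0 = 138.5·ln 32.78 − 305.0 = 138.5·3.4898 − 305.0 = 178.340.
Rounded: 178.

178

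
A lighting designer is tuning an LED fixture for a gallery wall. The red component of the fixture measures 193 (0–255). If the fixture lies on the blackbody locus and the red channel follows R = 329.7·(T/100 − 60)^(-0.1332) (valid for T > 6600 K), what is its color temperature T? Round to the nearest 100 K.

11600 K

(t − 60)^(-0.1332) = 193/329.7 = 0.58538.
t − 60 = 0.58538^(1/-0.1332) = 0.58538^(-7.508) = 55.713, so t = 115.713.
T = 100·t = 11571 K → 11600 K to the nearest 100 K.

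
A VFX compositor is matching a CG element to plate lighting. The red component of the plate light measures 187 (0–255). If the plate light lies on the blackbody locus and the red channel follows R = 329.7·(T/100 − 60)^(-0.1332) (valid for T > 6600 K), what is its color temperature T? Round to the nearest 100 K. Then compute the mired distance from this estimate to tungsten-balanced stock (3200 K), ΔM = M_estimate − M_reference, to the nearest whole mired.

-236 mireds

(t − 60)^(-0.1332) = 187/329.7 = 0.56718.
t − 60 = 0.56718^(1/-0.1332) = 0.56718^(-7.508) = 70.620, so t = 130.620.
T = 100·t = 13062 K → 13100 K to the nearest 100 K.
M_estimate = 10⁶/13100 = 76.34; M_reference = 10⁶/3200 = 312.50.
ΔM = 76.34 − 312.50 = -236.16 → -236 mireds.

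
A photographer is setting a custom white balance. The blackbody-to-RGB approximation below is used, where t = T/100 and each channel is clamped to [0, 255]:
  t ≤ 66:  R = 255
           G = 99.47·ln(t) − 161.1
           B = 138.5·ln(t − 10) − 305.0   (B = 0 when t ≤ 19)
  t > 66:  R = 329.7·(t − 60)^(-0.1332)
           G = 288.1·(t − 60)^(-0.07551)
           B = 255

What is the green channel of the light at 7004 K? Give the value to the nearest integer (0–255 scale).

t = 7004/100 = 70.04; the t > 66 branch applies.
G = 288.1·(70.04 − 60)^(-0.07551) = 288.1·10.04^(-0.07551) = 288.1·0.84015 = 242.048.
Rounded: 242.

242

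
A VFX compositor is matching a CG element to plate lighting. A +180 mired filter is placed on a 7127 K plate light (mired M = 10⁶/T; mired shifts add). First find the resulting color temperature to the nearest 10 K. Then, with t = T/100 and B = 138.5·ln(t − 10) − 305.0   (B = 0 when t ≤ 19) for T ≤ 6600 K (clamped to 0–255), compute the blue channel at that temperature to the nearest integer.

118

M_in = 10⁶/7127 = 140.31; M_out = 140.31 + (+180) = 320.31.
T_out = 10⁶/320.31 = 3122.0 K → 3120 K; t = 31.2.
B = 138.5·ln(31.2 − 10) − 305.0 = 138.5·ln 21.2 − 305.0 = 138.5·3.0540 − 305.0 = 117.979.
Rounded: 118.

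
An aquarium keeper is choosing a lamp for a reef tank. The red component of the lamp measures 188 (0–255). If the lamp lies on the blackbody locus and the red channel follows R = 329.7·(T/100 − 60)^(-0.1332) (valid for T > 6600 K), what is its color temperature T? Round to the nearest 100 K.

(t − 60)^(-0.1332) = 188/329.7 = 0.57022.
t − 60 = 0.57022^(1/-0.1332) = 0.57022^(-7.508) = 67.848, so t = 127.848.
T = 100·t = 12785 K → 12800 K to the nearest 100 K.

12800 K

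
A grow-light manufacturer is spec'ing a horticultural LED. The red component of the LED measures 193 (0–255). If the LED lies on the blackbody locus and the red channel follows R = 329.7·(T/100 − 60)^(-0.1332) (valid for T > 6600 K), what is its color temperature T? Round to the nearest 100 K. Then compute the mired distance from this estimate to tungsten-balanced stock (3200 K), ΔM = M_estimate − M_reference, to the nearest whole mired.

-226 mireds

(t − 60)^(-0.1332) = 193/329.7 = 0.58538.
t − 60 = 0.58538^(1/-0.1332) = 0.58538^(-7.508) = 55.713, so t = 115.713.
T = 100·t = 11571 K → 11600 K to the nearest 100 K.
M_estimate = 10⁶/11600 = 86.21; M_reference = 10⁶/3200 = 312.50.
ΔM = 86.21 − 312.50 = -226.29 → -226 mireds.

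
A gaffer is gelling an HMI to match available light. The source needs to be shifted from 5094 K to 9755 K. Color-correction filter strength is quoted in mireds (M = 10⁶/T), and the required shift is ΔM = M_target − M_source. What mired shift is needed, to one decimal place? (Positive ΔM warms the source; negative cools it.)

-93.8 mireds

M_source = 10⁶/5094 = 196.309; M_target = 10⁶/9755 = 102.512.
ΔM = 102.512 − 196.309 = -93.798 → -93.8 mireds, a cooling shift.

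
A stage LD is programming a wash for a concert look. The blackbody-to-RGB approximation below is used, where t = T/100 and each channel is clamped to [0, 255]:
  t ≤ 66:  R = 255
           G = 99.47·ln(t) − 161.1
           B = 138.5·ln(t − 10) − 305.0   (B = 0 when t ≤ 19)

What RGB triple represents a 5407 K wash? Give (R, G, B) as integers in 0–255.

t = 5407/100 = 54.07; the t ≤ 66 branch applies.
R = 255 by definition for t ≤ 66.
G = 99.47·ln 54.07 − 161.1 = 99.47·3.9903 − 161.1 = 235.813.
B = 138.5·ln(54.07 − 10) − 305.0 = 138.5·ln 44.07 − 305.0 = 138.5·3.7858 − 305.0 = 219.330.
Rounded: (255, 236, 219).

(255, 236, 219)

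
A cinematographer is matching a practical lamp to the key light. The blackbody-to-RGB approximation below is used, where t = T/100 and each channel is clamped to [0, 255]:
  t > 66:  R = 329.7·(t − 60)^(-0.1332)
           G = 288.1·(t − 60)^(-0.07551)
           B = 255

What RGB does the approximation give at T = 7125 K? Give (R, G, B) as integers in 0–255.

(239, 240, 255)

t = 7125/100 = 71.25; the t > 66 branch applies.
R = 329.7·(71.25 − 60)^(-0.1332) = 329.7·11.25^(-0.1332) = 329.7·0.72441 = 238.839.
G = 288.1·(71.25 − 60)^(-0.07551) = 288.1·11.25^(-0.07551) = 288.1·0.83297 = 239.978.
B = 255 by definition for t > 66.
Rounded: (239, 240, 255).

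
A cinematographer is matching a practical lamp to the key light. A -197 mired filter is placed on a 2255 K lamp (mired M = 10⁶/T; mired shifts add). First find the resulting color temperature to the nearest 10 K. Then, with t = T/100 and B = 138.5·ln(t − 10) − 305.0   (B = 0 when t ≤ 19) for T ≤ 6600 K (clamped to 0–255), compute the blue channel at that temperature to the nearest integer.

M_in = 10⁶/2255 = 443.46; M_out = 443.46 + (-197) = 246.46.
T_out = 10⁶/246.46 = 4057.5 K → 4060 K; t = 40.6.
B = 138.5·ln(40.6 − 10) − 305.0 = 138.5·ln 30.6 − 305.0 = 138.5·3.4210 − 305.0 = 168.809.
Rounded: 169.

169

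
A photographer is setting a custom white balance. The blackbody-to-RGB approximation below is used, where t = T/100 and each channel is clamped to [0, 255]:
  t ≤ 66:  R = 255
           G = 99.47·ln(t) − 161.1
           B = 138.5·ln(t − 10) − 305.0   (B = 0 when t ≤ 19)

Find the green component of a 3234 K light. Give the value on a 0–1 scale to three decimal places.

0.724

t = 3234/100 = 32.34; the t ≤ 66 branch applies.
G = 99.47·ln 32.34 − 161.1 = 99.47·3.4763 − 161.1 = 184.688.
On a 0–1 scale: 184.688/255 = 0.7243 → 0.724.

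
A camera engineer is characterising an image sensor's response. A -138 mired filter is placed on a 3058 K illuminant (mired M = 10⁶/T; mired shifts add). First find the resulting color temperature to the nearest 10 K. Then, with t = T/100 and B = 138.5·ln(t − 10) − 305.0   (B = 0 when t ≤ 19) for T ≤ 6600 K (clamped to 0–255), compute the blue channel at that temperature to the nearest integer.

M_in = 10⁶/3058 = 327.01; M_out = 327.01 + (-138) = 189.01.
T_out = 10⁶/189.01 = 5290.7 K → 5290 K; t = 52.9.
B = 138.5·ln(52.9 − 10) − 305.0 = 138.5·ln 42.9 − 305.0 = 138.5·3.7589 − 305.0 = 215.604.
Rounded: 216.

216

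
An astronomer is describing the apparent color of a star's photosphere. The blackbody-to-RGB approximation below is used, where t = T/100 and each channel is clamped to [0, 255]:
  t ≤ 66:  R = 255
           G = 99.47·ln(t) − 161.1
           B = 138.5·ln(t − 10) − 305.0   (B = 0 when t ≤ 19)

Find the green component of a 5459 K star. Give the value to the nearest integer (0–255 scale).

237

t = 5459/100 = 54.59; the t ≤ 66 branch applies.
G = 99.47·ln 54.59 − 161.1 = 99.47·3.9999 − 161.1 = 236.765.
Rounded: 237.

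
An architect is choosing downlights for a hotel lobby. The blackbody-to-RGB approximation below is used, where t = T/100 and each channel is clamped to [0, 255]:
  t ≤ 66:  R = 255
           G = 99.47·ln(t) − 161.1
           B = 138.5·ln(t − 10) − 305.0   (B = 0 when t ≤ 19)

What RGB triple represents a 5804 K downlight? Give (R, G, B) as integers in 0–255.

(255, 243, 231)

t = 5804/100 = 58.04; the t ≤ 66 branch applies.
R = 255 by definition for t ≤ 66.
G = 99.47·ln 58.04 − 161.1 = 99.47·4.0611 − 161.1 = 242.861.
B = 138.5·ln(58.04 − 10) − 305.0 = 138.5·ln 48.04 − 305.0 = 138.5·3.8720 − 305.0 = 231.277.
Rounded: (255, 243, 231).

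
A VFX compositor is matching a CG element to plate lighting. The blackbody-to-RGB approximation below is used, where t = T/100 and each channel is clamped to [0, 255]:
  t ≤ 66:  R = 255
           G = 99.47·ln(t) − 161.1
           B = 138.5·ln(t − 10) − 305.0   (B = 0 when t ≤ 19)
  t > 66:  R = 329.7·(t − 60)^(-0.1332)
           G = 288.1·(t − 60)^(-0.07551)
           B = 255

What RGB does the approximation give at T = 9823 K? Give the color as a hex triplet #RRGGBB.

t = 9823/100 = 98.23; the t > 66 branch applies.
R = 329.7·(98.23 − 60)^(-0.1332) = 329.7·38.23^(-0.1332) = 329.7·0.61549 = 202.928.
G = 288.1·(98.23 − 60)^(-0.07551) = 288.1·38.23^(-0.07551) = 288.1·0.75947 = 218.804.
B = 255 by definition for t > 66.
Rounded: (203, 219, 255).
In hex: #CBDBFF.

#CBDBFF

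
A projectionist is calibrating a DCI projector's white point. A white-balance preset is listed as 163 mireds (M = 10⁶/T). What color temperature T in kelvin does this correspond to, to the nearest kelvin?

6135 K

T = 10⁶ / 163 = 6134.97 K → 6135 K.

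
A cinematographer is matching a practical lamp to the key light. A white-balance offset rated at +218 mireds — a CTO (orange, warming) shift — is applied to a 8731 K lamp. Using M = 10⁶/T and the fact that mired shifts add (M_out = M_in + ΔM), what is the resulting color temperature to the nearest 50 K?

3000 K

M_in = 10⁶/8731 = 114.53 mireds.
M_out = 114.53 + (+218) = 332.53 mireds.
T_out = 10⁶/332.53 = 3007.2 K → 3000 K.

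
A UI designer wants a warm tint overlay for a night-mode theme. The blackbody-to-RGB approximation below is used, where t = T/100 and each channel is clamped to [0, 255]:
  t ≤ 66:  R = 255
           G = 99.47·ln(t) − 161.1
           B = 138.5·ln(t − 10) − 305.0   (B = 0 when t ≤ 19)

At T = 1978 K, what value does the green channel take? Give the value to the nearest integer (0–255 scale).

136

t = 1978/100 = 19.78; the t ≤ 66 branch applies.
G = 99.47·ln 19.78 − 161.1 = 99.47·2.9847 − 161.1 = 135.785.
Rounded: 136.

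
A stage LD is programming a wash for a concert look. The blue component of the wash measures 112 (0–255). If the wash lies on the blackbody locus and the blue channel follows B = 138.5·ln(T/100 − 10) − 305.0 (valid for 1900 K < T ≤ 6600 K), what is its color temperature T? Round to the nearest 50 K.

ln(t − 10) = (112 + 305.0) / 138.5 = 3.0108.
t − 10 = e^3.0108 = 20.304, so t = 30.304.
T = 100·t = 3030 K → 3050 K to the nearest 50 K.

3050 K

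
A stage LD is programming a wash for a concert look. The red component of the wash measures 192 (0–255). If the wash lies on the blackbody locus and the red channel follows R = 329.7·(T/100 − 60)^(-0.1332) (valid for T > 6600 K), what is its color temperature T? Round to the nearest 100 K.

(t − 60)^(-0.1332) = 192/329.7 = 0.58235.
t − 60 = 0.58235^(1/-0.1332) = 0.58235^(-7.508) = 57.929, so t = 117.929.
T = 100·t = 11793 K → 11800 K to the nearest 100 K.

11800 K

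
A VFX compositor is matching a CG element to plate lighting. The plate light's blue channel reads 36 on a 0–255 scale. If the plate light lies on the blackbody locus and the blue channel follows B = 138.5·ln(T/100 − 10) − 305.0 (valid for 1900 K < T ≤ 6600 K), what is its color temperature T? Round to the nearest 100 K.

ln(t − 10) = (36 + 305.0) / 138.5 = 2.4621.
t − 10 = e^2.4621 = 11.729, so t = 21.729.
T = 100·t = 2173 K → 2200 K to the nearest 100 K.

2200 K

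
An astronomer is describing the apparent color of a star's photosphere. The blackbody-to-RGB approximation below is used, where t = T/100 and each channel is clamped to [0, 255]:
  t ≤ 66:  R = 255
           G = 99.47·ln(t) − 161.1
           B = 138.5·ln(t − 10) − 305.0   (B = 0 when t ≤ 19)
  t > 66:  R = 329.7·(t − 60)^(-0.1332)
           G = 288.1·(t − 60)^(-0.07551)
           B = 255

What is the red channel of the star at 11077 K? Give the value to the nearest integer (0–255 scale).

195

t = 11077/100 = 110.77; the t > 66 branch applies.
R = 329.7·(110.77 − 60)^(-0.1332) = 329.7·50.77^(-0.1332) = 329.7·0.59267 = 195.403.
Rounded: 195.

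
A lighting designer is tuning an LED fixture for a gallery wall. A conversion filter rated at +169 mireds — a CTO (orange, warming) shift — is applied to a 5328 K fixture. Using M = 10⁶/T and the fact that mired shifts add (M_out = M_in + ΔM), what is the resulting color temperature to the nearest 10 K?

2800 K

M_in = 10⁶/5328 = 187.69 mireds.
M_out = 187.69 + (+169) = 356.69 mireds.
T_out = 10⁶/356.69 = 2803.6 K → 2800 K.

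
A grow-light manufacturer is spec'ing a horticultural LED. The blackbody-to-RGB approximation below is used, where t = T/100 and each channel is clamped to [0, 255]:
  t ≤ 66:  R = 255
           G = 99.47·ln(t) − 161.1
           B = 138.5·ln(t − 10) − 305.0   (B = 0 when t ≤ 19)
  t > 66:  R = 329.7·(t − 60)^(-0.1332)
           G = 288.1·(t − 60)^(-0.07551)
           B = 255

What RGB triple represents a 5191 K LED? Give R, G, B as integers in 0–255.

t = 5191/100 = 51.91; the t ≤ 66 branch applies.
R = 255 by definition for t ≤ 66.
G = 99.47·ln 51.91 − 161.1 = 99.47·3.9495 − 161.1 = 231.758.
B = 138.5·ln(51.91 − 10) − 305.0 = 138.5·ln 41.91 − 305.0 = 138.5·3.7355 − 305.0 = 212.370.
Rounded: (255, 232, 212).

R=255, G=232, B=212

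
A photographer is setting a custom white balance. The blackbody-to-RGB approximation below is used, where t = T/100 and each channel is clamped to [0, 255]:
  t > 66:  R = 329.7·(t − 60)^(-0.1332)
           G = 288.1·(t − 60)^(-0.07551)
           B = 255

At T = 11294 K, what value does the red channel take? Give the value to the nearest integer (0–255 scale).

t = 11294/100 = 112.94; the t > 66 branch applies.
R = 329.7·(112.94 − 60)^(-0.1332) = 329.7·52.94^(-0.1332) = 329.7·0.58938 = 194.317.
Rounded: 194.

194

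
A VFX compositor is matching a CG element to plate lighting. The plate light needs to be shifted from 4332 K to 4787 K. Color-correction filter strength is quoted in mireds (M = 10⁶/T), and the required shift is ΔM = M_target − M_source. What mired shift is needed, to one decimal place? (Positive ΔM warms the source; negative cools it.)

-21.9 mireds

M_source = 10⁶/4332 = 230.840; M_target = 10⁶/4787 = 208.899.
ΔM = 208.899 − 230.840 = -21.941 → -21.9 mireds, a cooling shift.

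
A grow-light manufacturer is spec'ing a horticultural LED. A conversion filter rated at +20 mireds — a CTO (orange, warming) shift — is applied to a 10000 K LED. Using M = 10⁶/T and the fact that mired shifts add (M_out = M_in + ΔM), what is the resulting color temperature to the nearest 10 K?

M_in = 10⁶/10000 = 100.00 mireds.
M_out = 100.00 + (+20) = 120.00 mireds.
T_out = 10⁶/120.00 = 8333.3 K → 8330 K.

8330 K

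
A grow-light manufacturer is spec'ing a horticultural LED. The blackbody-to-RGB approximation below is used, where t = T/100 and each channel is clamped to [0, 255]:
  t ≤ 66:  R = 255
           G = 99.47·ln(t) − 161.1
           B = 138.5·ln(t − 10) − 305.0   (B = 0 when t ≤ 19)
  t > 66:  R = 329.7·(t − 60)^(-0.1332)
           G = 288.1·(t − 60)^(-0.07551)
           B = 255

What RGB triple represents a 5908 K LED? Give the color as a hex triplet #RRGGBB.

t = 5908/100 = 59.08; the t ≤ 66 branch applies.
R = 255 by definition for t ≤ 66.
G = 99.47·ln 59.08 − 161.1 = 99.47·4.0789 − 161.1 = 244.627.
B = 138.5·ln(59.08 − 10) − 305.0 = 138.5·ln 49.08 − 305.0 = 138.5·3.8935 − 305.0 = 234.243.
Rounded: (255, 245, 234).
In hex: #FFF5EA.

#FFF5EA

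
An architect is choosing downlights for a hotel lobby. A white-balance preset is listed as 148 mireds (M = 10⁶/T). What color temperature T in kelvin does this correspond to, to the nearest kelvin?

6757 K

T = 10⁶ / 148 = 6756.76 K → 6757 K.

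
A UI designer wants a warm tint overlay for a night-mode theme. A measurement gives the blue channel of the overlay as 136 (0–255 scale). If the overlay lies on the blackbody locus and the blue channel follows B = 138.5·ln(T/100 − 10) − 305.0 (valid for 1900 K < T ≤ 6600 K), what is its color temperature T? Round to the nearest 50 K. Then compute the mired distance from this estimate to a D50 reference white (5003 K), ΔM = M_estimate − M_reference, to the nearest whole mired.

ln(t − 10) = (136 + 305.0) / 138.5 = 3.1841.
t − 10 = e^3.1841 = 24.146, so t = 34.146.
T = 100·t = 3415 K → 3400 K to the nearest 50 K.
M_estimate = 10⁶/3400 = 294.12; M_reference = 10⁶/5003 = 199.88.
ΔM = 294.12 − 199.88 = 94.24 → +94 mireds.

+94 mireds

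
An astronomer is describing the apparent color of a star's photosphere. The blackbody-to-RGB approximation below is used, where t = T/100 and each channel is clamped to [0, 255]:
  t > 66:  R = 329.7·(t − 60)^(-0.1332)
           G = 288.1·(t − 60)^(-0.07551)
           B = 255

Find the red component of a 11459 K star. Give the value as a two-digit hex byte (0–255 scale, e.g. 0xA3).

0xC2

t = 11459/100 = 114.59; the t > 66 branch applies.
R = 329.7·(114.59 − 60)^(-0.1332) = 329.7·54.59^(-0.1332) = 329.7·0.58697 = 193.524.
Rounded: 194; in hex, 0xC2.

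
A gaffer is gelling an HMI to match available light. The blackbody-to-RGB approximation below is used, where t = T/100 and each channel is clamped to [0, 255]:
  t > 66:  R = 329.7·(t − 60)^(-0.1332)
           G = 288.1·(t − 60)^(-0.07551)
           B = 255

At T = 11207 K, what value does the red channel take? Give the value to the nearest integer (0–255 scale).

195

t = 11207/100 = 112.07; the t > 66 branch applies.
R = 329.7·(112.07 − 60)^(-0.1332) = 329.7·52.07^(-0.1332) = 329.7·0.59068 = 194.746.
Rounded: 195.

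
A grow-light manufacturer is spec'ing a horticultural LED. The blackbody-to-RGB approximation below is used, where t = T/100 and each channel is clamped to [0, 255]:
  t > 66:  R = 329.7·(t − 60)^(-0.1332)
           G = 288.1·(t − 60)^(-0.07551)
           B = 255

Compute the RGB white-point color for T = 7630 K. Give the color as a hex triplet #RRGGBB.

t = 7630/100 = 76.3; the t > 66 branch applies.
R = 329.7·(76.3 − 60)^(-0.1332) = 329.7·16.3^(-0.1332) = 329.7·0.68950 = 227.329.
G = 288.1·(76.3 − 60)^(-0.07551) = 288.1·16.3^(-0.07551) = 288.1·0.80997 = 233.352.
B = 255 by definition for t > 66.
Rounded: (227, 233, 255).
In hex: #E3E9FF.

#E3E9FF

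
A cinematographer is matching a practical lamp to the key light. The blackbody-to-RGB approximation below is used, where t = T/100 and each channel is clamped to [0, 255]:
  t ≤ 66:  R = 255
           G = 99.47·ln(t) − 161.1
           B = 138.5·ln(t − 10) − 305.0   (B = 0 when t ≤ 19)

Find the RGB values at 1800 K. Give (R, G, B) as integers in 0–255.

(255, 126, 0)

t = 1800/100 = 18; the t ≤ 66 branch applies.
R = 255 by definition for t ≤ 66.
G = 99.47·ln 18 − 161.1 = 99.47·2.8904 − 161.1 = 126.405.
t = 18 ≤ 19, so B = 0.
Rounded: (255, 126, 0).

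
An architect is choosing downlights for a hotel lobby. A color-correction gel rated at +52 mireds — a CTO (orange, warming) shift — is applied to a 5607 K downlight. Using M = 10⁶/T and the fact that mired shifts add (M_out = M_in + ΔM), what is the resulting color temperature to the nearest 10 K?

4340 K

M_in = 10⁶/5607 = 178.35 mireds.
M_out = 178.35 + (+52) = 230.35 mireds.
T_out = 10⁶/230.35 = 4341.2 K → 4340 K.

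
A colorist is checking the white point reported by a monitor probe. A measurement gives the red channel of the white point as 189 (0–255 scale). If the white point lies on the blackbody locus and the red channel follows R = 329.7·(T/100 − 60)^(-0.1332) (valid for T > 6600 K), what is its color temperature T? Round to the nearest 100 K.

12500 K

(t − 60)^(-0.1332) = 189/329.7 = 0.57325.
t − 60 = 0.57325^(1/-0.1332) = 0.57325^(-7.508) = 65.199, so t = 125.199.
T = 100·t = 12520 K → 12500 K to the nearest 100 K.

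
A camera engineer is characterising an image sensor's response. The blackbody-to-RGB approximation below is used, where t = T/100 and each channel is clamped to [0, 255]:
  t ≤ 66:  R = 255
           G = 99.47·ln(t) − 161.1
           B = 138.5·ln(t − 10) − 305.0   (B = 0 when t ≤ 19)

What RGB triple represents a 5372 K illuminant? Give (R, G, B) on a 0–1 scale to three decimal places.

t = 5372/100 = 53.72; the t ≤ 66 branch applies.
R = 255 by definition for t ≤ 66.
G = 99.47·ln 53.72 − 161.1 = 99.47·3.9838 − 161.1 = 235.167.
B = 138.5·ln(53.72 − 10) − 305.0 = 138.5·ln 43.72 − 305.0 = 138.5·3.7778 − 305.0 = 218.226.
Dividing each by 255: (1.0000, 0.9222, 0.8558) → (1.000, 0.922, 0.856).

(1.000, 0.922, 0.856)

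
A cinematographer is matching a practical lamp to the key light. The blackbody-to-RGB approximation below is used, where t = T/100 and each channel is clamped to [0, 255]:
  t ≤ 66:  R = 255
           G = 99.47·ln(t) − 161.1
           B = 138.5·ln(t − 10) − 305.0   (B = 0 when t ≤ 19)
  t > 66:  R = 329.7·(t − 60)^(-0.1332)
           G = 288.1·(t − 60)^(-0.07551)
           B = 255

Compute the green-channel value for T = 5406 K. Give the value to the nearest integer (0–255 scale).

t = 5406/100 = 54.06; the t ≤ 66 branch applies.
G = 99.47·ln 54.06 − 161.1 = 99.47·3.9901 − 161.1 = 235.795.
Rounded: 236.

236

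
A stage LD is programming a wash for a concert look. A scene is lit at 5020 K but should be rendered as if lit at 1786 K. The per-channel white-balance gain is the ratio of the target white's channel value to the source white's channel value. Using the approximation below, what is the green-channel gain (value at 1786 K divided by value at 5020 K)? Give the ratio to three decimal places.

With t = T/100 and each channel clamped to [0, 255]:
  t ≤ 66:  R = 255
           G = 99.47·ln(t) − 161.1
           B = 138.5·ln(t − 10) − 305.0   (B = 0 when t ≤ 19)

At 5020 K (t = 50.2):
  G = 99.47·ln 50.2 − 161.1 = 99.47·3.9160 − 161.1 = 228.426.
At 1786 K (t = 17.86):
  G = 99.47·ln 17.86 − 161.1 = 99.47·2.8826 − 161.1 = 125.629.
Gain = 125.629 / 228.426 = 0.5500 → 0.550.

0.550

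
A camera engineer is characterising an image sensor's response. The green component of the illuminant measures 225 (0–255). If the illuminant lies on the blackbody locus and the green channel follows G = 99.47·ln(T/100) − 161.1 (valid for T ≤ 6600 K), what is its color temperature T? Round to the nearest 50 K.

4850 K

ln t = (225 + 161.1) / 99.47 = 3.8816.
t = e^3.8816 = 48.500.
T = 100·t = 4850 K → 4850 K to the nearest 50 K.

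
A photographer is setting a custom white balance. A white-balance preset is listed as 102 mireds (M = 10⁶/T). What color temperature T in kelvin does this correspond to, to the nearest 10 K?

9800 K

T = 10⁶ / 102 = 9803.92 K → 9800 K.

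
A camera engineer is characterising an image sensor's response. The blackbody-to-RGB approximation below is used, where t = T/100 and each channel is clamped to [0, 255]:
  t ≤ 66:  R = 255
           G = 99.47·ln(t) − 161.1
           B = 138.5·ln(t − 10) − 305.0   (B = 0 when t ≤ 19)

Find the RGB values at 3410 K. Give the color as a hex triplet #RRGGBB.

t = 3410/100 = 34.1; the t ≤ 66 branch applies.
R = 255 by definition for t ≤ 66.
G = 99.47·ln 34.1 − 161.1 = 99.47·3.5293 − 161.1 = 189.959.
B = 138.5·ln(34.1 − 10) − 305.0 = 138.5·ln 24.1 − 305.0 = 138.5·3.1822 − 305.0 = 135.736.
Rounded: (255, 190, 136).
In hex: #FFBE88.

#FFBE88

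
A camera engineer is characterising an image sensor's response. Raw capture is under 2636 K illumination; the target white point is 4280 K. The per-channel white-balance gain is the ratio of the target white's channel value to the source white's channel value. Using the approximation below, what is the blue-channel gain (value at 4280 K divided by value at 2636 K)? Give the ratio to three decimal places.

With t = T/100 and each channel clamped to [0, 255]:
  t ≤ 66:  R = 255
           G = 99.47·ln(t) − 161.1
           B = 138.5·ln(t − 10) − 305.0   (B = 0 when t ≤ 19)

2.174

At 2636 K (t = 26.36):
  B = 138.5·ln(26.36 − 10) − 305.0 = 138.5·ln 16.36 − 305.0 = 138.5·2.7948 − 305.0 = 82.085.
At 4280 K (t = 42.8):
  B = 138.5·ln(42.8 − 10) − 305.0 = 138.5·ln 32.8 − 305.0 = 138.5·3.4904 − 305.0 = 178.424.
Gain = 178.424 / 82.085 = 2.1736 → 2.174.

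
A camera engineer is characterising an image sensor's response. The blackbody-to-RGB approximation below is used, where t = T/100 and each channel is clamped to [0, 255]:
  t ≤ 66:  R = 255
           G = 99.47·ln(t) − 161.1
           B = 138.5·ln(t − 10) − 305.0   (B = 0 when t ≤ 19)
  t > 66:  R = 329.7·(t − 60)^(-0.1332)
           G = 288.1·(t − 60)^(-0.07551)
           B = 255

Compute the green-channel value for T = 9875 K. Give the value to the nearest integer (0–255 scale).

219

t = 9875/100 = 98.75; the t > 66 branch applies.
G = 288.1·(98.75 − 60)^(-0.07551) = 288.1·38.75^(-0.07551) = 288.1·0.75870 = 218.581.
Rounded: 219.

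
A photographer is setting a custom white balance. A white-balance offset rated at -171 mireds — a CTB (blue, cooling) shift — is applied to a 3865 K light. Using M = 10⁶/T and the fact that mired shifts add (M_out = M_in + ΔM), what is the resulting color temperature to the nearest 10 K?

11400 K

M_in = 10⁶/3865 = 258.73 mireds.
M_out = 258.73 + (-171) = 87.73 mireds.
T_out = 10⁶/87.73 = 11398.3 K → 11400 K.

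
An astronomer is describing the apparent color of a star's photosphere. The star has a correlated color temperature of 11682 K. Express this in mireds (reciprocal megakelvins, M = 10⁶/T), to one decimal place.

M = 10⁶ / 11682 = 85.602 → 85.6 mireds.

85.6 mireds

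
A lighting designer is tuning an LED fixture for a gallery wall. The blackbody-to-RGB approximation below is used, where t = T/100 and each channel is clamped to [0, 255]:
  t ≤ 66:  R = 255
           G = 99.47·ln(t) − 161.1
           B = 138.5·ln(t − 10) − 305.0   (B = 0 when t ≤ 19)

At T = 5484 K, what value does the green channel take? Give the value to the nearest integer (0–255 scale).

237

t = 5484/100 = 54.84; the t ≤ 66 branch applies.
G = 99.47·ln 54.84 − 161.1 = 99.47·4.0044 − 161.1 = 237.220.
Rounded: 237.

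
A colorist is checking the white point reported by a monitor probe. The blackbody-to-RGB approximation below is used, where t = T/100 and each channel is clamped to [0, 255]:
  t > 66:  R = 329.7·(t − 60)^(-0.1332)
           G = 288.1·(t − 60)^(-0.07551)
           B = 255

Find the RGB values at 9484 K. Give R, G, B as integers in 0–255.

R=205, G=220, B=255

t = 9484/100 = 94.84; the t > 66 branch applies.
R = 329.7·(94.84 − 60)^(-0.1332) = 329.7·34.84^(-0.1332) = 329.7·0.62315 = 205.454.
G = 288.1·(94.84 − 60)^(-0.07551) = 288.1·34.84^(-0.07551) = 288.1·0.76482 = 220.344.
B = 255 by definition for t > 66.
Rounded: (205, 220, 255).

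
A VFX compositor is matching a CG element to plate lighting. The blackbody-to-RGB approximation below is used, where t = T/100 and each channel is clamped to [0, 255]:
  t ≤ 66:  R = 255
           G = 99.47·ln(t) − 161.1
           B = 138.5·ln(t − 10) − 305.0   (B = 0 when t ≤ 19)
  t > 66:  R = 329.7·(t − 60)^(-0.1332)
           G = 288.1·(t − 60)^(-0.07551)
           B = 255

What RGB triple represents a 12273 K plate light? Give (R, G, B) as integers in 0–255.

t = 12273/100 = 122.73; the t > 66 branch applies.
R = 329.7·(122.73 − 60)^(-0.1332) = 329.7·62.73^(-0.1332) = 329.7·0.57620 = 189.974.
G = 288.1·(122.73 − 60)^(-0.07551) = 288.1·62.73^(-0.07551) = 288.1·0.73160 = 210.773.
B = 255 by definition for t > 66.
Rounded: (190, 211, 255).

(190, 211, 255)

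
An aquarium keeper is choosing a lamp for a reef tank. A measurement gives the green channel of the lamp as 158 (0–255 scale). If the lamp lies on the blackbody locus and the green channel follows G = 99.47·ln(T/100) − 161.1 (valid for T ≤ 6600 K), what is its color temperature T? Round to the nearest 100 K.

2500 K

ln t = (158 + 161.1) / 99.47 = 3.2080.
t = e^3.2080 = 24.730.
T = 100·t = 2473 K → 2500 K to the nearest 100 K.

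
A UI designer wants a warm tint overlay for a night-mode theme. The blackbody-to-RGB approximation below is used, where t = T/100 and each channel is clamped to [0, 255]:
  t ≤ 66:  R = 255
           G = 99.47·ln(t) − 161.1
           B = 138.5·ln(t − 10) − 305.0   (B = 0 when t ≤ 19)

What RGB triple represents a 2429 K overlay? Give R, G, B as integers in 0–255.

R=255, G=156, B=63

t = 2429/100 = 24.29; the t ≤ 66 branch applies.
R = 255 by definition for t ≤ 66.
G = 99.47·ln 24.29 − 161.1 = 99.47·3.1901 − 161.1 = 156.216.
B = 138.5·ln(24.29 − 10) − 305.0 = 138.5·ln 14.29 − 305.0 = 138.5·2.6596 − 305.0 = 63.349.
Rounded: (255, 156, 63).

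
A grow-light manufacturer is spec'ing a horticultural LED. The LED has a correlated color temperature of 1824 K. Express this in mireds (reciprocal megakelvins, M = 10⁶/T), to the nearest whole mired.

M = 10⁶ / 1824 = 548.246 → 548 mireds.

548 mireds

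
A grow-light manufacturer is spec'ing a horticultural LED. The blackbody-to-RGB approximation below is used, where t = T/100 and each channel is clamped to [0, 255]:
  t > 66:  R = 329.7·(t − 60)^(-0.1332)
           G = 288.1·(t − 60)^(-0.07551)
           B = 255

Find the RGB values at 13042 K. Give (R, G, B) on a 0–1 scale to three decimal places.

t = 13042/100 = 130.42; the t > 66 branch applies.
R = 329.7·(130.42 − 60)^(-0.1332) = 329.7·70.42^(-0.1332) = 329.7·0.56740 = 187.071.
G = 288.1·(130.42 − 60)^(-0.07551) = 288.1·70.42^(-0.07551) = 288.1·0.72524 = 208.941.
B = 255 by definition for t > 66.
Dividing each by 255: (0.7336, 0.8194, 1.0000) → (0.734, 0.819, 1.000).

(0.734, 0.819, 1.000)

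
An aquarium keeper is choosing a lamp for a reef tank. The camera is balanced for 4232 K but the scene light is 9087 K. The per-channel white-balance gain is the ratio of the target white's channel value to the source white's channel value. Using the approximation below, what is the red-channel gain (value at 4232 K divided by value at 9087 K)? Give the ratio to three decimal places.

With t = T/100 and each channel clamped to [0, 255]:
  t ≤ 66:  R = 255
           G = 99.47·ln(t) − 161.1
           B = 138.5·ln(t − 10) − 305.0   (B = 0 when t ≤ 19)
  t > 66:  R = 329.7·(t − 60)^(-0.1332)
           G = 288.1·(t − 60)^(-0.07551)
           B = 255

At 9087 K (t = 90.87):
  R = 329.7·(90.87 − 60)^(-0.1332) = 329.7·30.87^(-0.1332) = 329.7·0.63328 = 208.791.
At 4232 K (t = 42.32):
  R = 255 by definition for t ≤ 66.
Gain = 255.000 / 208.791 = 1.2213 → 1.221.

1.221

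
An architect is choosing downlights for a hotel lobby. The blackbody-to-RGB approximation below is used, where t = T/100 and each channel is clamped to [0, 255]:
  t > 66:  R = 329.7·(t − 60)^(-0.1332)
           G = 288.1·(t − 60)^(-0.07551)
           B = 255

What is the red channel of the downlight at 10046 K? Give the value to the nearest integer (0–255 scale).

t = 10046/100 = 100.46; the t > 66 branch applies.
R = 329.7·(100.46 − 60)^(-0.1332) = 329.7·40.46^(-0.1332) = 329.7·0.61086 = 201.402.
Rounded: 201.

201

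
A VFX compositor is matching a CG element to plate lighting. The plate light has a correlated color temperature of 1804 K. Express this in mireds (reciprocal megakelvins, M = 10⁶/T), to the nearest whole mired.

554 mireds

M = 10⁶ / 1804 = 554.324 → 554 mireds.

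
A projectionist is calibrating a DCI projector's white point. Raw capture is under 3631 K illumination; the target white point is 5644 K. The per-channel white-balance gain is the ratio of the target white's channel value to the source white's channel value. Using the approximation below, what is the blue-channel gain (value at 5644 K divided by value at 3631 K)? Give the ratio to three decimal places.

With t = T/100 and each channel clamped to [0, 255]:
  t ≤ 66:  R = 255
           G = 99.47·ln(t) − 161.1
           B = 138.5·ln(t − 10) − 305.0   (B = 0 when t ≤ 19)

1.532

At 3631 K (t = 36.31):
  B = 138.5·ln(36.31 − 10) − 305.0 = 138.5·ln 26.31 − 305.0 = 138.5·3.2699 − 305.0 = 147.888.
At 5644 K (t = 56.44):
  B = 138.5·ln(56.44 − 10) − 305.0 = 138.5·ln 46.44 − 305.0 = 138.5·3.8382 − 305.0 = 226.585.
Gain = 226.585 / 147.888 = 1.5321 → 1.532.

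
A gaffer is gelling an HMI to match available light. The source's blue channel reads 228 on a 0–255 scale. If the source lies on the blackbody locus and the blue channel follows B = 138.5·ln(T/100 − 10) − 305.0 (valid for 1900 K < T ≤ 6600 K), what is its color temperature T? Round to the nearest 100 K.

5700 K

ln(t − 10) = (228 + 305.0) / 138.5 = 3.8484.
t − 10 = e^3.8484 = 46.917, so t = 56.917.
T = 100·t = 5692 K → 5700 K to the nearest 100 K.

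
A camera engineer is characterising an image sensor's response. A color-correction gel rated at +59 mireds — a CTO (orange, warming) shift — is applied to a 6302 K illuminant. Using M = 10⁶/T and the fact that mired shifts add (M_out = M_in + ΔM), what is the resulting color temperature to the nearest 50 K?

M_in = 10⁶/6302 = 158.68 mireds.
M_out = 158.68 + (+59) = 217.68 mireds.
T_out = 10⁶/217.68 = 4593.9 K → 4600 K.

4600 K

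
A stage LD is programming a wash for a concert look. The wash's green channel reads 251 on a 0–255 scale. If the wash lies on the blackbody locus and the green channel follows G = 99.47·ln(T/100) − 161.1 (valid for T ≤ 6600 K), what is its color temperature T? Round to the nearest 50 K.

6300 K

ln t = (251 + 161.1) / 99.47 = 4.1430.
t = e^4.1430 = 62.989.
T = 100·t = 6299 K → 6300 K to the nearest 50 K.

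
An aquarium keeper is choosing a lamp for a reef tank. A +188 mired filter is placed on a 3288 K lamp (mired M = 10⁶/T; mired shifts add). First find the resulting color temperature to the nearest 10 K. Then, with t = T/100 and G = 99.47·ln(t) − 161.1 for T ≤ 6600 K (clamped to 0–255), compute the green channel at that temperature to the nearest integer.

M_in = 10⁶/3288 = 304.14; M_out = 304.14 + (+188) = 492.14.
T_out = 10⁶/492.14 = 2032.0 K → 2030 K; t = 20.3.
G = 99.47·ln 20.3 − 161.1 = 99.47·3.0106 − 161.1 = 138.366.
Rounded: 138.

138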